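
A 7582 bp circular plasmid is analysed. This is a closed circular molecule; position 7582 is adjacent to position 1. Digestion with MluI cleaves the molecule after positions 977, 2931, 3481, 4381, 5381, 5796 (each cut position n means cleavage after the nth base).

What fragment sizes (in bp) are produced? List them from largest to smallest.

2763, 1954, 1000, 900, 550, 415 bp

Circular molecule, 6 cuts → 6 fragments:
  2931 − 977 = 1954 bp
  3481 − 2931 = 550 bp
  4381 − 3481 = 900 bp
  5381 − 4381 = 1000 bp
  5796 − 5381 = 415 bp
  wrap: 7582 − 5796 + 977 = 2763 bp
Sorted largest to smallest: 2763, 1954, 1000, 900, 550, 415 bp.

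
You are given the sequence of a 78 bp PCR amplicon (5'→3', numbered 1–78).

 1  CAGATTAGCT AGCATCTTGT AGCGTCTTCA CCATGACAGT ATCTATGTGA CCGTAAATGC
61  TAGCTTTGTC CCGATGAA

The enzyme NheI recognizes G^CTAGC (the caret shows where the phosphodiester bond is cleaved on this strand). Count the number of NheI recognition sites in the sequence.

2

GCTAGC occurs starting at positions 8, 59.
NheI cuts at 2 sites.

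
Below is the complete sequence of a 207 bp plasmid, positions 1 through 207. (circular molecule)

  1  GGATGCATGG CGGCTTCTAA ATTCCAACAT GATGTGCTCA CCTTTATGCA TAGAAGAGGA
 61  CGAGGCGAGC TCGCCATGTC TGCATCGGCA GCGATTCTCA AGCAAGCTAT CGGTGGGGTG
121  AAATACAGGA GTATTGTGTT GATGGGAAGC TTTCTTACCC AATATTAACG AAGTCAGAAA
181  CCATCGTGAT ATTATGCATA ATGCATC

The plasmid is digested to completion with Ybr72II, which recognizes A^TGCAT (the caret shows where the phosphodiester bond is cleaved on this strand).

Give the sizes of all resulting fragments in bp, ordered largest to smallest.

148, 43, 9, 7 bp

Ybr72II sites (ATGCAT) start at positions 3, 46, 194, 201.
Ybr72II cuts after the first base of each site, so after positions 3, 46, 194, 201.
Circular molecule, 4 cuts → 4 fragments:
  4–46 → 43 bp
  47–194 → 148 bp
  195–201 → 7 bp
  202–207 then 1–3 → 6 + 3 = 9 bp
Sorted largest to smallest: 148, 43, 9, 7 bp.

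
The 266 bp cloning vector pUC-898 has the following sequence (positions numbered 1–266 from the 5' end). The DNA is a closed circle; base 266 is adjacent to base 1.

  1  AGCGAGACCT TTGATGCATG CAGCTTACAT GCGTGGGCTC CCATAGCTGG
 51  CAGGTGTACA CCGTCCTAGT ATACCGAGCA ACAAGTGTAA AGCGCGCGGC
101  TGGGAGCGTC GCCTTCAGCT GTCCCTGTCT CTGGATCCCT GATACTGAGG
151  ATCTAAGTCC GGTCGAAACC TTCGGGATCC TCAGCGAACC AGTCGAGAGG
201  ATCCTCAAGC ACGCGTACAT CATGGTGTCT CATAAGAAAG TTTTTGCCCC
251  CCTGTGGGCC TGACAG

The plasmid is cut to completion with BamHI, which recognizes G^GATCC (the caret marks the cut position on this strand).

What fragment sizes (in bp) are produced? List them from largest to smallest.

200, 42, 24 bp

BamHI sites (GGATCC) start at positions 133, 175, 199.
BamHI cuts after the first base of each site, so after positions 133, 175, 199.
Circular molecule, 3 cuts → 3 fragments:
  134–175 → 42 bp
  176–199 → 24 bp
  200–266 then 1–133 → 67 + 133 = 200 bp
Sorted largest to smallest: 200, 42, 24 bp.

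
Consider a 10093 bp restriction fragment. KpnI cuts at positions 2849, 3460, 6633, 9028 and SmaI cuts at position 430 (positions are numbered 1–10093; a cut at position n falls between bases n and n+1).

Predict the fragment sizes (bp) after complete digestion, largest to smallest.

3173, 2419, 2395, 1065, 611, 430 bp

Combined cut positions (sorted): 430, 2849, 3460, 6633, 9028.
Linear molecule, 5 cuts → 6 fragments:
  430 − 0 = 430 bp
  2849 − 430 = 2419 bp
  3460 − 2849 = 611 bp
  6633 − 3460 = 3173 bp
  9028 − 6633 = 2395 bp
  10093 − 9028 = 1065 bp
Sorted largest to smallest: 3173, 2419, 2395, 1065, 611, 430 bp.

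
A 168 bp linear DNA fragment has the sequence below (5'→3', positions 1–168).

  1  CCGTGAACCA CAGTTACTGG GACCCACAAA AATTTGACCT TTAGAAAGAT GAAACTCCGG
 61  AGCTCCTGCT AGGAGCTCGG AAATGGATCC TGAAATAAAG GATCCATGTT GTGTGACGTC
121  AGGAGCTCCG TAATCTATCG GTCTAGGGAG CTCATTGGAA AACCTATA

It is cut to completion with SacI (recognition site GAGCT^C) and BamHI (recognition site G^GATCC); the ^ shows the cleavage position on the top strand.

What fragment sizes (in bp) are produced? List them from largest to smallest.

SacI sites (GAGCTC) start at positions 60, 73, 123, 148.
SacI cuts after base 5 of each site (before the last base), so after positions 64, 77, 127, 152.
BamHI sites (GGATCC) start at positions 85, 100.
BamHI cuts after the first base of each site, so after positions 85, 100.
Combined cut positions: 64, 77, 85, 100, 127, 152.
Linear molecule, 6 cuts → 7 fragments:
  1–64 → 64 bp
  65–77 → 13 bp
  78–85 → 8 bp
  86–100 → 15 bp
  101–127 → 27 bp
  128–152 → 25 bp
  153–168 → 16 bp
Sorted largest to smallest: 64, 27, 25, 16, 15, 13, 8 bp.

64, 27, 25, 16, 15, 13, 8 bp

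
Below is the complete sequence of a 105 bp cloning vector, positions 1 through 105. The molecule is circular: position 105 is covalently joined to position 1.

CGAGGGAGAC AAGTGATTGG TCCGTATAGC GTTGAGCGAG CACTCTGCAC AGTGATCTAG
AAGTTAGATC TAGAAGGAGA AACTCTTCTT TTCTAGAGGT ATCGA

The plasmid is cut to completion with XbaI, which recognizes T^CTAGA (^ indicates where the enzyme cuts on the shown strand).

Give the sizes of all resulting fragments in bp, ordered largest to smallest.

XbaI sites (TCTAGA) start at positions 56, 69, 92.
XbaI cuts after the first base of each site, so after positions 56, 69, 92.
Circular molecule, 3 cuts → 3 fragments:
  57–69 → 13 bp
  70–92 → 23 bp
  93–105 then 1–56 → 13 + 56 = 69 bp
Sorted largest to smallest: 69, 23, 13 bp.

69, 23, 13 bp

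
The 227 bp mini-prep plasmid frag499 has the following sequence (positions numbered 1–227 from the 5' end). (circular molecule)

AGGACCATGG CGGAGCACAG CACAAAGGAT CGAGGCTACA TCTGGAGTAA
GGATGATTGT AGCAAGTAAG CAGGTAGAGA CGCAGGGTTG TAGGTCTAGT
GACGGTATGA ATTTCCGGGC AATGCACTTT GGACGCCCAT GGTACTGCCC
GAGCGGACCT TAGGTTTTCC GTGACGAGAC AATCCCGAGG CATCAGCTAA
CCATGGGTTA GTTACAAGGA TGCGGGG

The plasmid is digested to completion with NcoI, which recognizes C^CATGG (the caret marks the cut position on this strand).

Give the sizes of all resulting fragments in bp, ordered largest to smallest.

132, 64, 31 bp

NcoI sites (CCATGG) start at positions 5, 137, 201.
NcoI cuts after the first base of each site, so after positions 5, 137, 201.
Circular molecule, 3 cuts → 3 fragments:
  6–137 → 132 bp
  138–201 → 64 bp
  202–227 then 1–5 → 26 + 5 = 31 bp
Sorted largest to smallest: 132, 64, 31 bp.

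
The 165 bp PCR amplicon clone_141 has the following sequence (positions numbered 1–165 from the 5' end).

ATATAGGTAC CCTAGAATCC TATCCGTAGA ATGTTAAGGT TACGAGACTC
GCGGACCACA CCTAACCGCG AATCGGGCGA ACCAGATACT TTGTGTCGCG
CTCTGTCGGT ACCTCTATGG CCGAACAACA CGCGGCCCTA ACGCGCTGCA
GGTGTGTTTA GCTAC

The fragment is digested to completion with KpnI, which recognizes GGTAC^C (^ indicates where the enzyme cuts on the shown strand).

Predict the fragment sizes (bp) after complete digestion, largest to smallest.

102, 53, 10 bp

KpnI sites (GGTACC) start at positions 6, 108.
KpnI cuts after base 5 of each site (before the last base), so after positions 10, 112.
Linear molecule, 2 cuts → 3 fragments:
  1–10 → 10 bp
  11–112 → 102 bp
  113–165 → 53 bp
Sorted largest to smallest: 102, 53, 10 bp.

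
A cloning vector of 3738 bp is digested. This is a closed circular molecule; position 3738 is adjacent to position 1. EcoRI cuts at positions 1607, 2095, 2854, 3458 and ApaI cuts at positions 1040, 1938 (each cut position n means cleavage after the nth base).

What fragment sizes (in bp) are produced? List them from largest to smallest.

1320, 759, 604, 567, 331, 157 bp

Combined cut positions (sorted): 1040, 1607, 1938, 2095, 2854, 3458.
Circular molecule, 6 cuts → 6 fragments:
  1607 − 1040 = 567 bp
  1938 − 1607 = 331 bp
  2095 − 1938 = 157 bp
  2854 − 2095 = 759 bp
  3458 − 2854 = 604 bp
  wrap: 3738 − 3458 + 1040 = 1320 bp
Sorted largest to smallest: 1320, 759, 604, 567, 331, 157 bp.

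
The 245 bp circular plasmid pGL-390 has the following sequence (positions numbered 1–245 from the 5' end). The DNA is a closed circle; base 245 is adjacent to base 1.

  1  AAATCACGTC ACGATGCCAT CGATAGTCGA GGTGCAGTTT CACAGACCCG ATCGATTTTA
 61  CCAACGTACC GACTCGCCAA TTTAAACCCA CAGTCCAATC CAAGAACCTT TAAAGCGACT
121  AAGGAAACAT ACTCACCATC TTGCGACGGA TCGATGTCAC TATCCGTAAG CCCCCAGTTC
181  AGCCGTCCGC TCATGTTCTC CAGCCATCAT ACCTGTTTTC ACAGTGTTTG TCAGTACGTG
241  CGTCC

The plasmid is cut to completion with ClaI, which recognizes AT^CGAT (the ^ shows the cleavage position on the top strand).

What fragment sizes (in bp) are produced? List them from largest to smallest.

114, 99, 32 bp

ClaI sites (ATCGAT) start at positions 19, 51, 150.
ClaI cuts after base 2 of each site, so after positions 20, 52, 151.
Circular molecule, 3 cuts → 3 fragments:
  21–52 → 32 bp
  53–151 → 99 bp
  152–245 then 1–20 → 94 + 20 = 114 bp
Sorted largest to smallest: 114, 99, 32 bp.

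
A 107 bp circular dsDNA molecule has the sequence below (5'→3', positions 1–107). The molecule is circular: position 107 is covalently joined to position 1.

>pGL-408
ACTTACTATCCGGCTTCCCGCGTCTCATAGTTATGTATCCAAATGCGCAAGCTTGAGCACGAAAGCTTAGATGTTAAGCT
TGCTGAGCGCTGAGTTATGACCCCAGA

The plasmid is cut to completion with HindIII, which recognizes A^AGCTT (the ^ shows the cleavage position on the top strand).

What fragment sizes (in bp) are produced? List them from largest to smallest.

80, 14, 13 bp

HindIII sites (AAGCTT) start at positions 49, 63, 76.
HindIII cuts after the first base of each site, so after positions 49, 63, 76.
Circular molecule, 3 cuts → 3 fragments:
  50–63 → 14 bp
  64–76 → 13 bp
  77–107 then 1–49 → 31 + 49 = 80 bp
Sorted largest to smallest: 80, 14, 13 bp.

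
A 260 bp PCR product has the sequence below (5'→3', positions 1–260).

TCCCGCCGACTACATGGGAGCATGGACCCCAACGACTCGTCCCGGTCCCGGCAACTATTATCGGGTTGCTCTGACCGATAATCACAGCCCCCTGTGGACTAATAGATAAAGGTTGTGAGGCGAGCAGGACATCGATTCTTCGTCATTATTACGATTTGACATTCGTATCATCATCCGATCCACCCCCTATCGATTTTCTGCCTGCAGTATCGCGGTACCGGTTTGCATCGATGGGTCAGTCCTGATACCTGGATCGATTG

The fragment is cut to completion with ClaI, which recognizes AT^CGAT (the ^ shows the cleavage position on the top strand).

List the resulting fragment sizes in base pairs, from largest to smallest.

132, 58, 38, 26, 6 bp

ClaI sites (ATCGAT) start at positions 131, 189, 227, 253.
ClaI cuts after base 2 of each site, so after positions 132, 190, 228, 254.
Linear molecule, 4 cuts → 5 fragments:
  1–132 → 132 bp
  133–190 → 58 bp
  191–228 → 38 bp
  229–254 → 26 bp
  255–260 → 6 bp
Sorted largest to smallest: 132, 58, 38, 26, 6 bp.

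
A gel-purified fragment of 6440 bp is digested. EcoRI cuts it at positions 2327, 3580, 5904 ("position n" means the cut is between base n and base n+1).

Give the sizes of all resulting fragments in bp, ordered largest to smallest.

2327, 2324, 1253, 536 bp

Linear molecule, 3 cuts → 4 fragments:
  2327 − 0 = 2327 bp
  3580 − 2327 = 1253 bp
  5904 − 3580 = 2324 bp
  6440 − 5904 = 536 bp
Sorted largest to smallest: 2327, 2324, 1253, 536 bp.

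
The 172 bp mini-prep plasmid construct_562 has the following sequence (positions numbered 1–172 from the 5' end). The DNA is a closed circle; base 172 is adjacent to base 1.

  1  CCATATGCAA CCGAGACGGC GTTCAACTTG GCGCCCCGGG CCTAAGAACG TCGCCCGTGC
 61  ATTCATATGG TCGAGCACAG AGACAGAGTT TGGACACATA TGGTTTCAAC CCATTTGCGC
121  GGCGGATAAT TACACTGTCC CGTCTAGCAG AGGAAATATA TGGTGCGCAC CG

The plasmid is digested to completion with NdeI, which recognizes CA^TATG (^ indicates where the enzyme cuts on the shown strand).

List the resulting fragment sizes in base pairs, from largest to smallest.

77, 62, 33 bp

NdeI sites (CATATG) start at positions 2, 64, 97.
NdeI cuts after base 2 of each site, so after positions 3, 65, 98.
Circular molecule, 3 cuts → 3 fragments:
  4–65 → 62 bp
  66–98 → 33 bp
  99–172 then 1–3 → 74 + 3 = 77 bp
Sorted largest to smallest: 77, 62, 33 bp.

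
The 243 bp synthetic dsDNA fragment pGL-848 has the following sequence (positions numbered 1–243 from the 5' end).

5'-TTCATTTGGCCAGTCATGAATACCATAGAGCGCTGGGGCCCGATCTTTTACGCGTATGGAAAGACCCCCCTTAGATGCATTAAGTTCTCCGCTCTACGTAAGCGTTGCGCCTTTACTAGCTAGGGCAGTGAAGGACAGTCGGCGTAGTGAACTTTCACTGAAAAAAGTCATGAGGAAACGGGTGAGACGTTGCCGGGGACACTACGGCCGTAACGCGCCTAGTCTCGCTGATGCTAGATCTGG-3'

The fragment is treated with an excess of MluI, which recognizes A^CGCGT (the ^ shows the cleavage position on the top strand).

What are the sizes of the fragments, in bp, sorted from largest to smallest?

The MluI site (ACGCGT) starts at position 50.
MluI cuts after the first base of each site, so after position 50.
Linear molecule, 1 cut → 2 fragments:
  1–50 → 50 bp
  51–243 → 193 bp
Sorted largest to smallest: 193, 50 bp.

193, 50 bp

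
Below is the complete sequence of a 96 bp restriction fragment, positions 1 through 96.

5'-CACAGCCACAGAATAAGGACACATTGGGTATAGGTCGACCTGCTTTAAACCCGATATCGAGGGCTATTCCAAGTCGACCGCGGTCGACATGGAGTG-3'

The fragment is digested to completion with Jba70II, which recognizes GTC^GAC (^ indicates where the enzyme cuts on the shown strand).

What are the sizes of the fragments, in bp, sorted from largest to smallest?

39, 36, 11, 10 bp

Jba70II sites (GTCGAC) start at positions 34, 73, 83.
Jba70II cuts after base 3 of each site, so after positions 36, 75, 85.
Linear molecule, 3 cuts → 4 fragments:
  1–36 → 36 bp
  37–75 → 39 bp
  76–85 → 10 bp
  86–96 → 11 bp
Sorted largest to smallest: 39, 36, 11, 10 bp.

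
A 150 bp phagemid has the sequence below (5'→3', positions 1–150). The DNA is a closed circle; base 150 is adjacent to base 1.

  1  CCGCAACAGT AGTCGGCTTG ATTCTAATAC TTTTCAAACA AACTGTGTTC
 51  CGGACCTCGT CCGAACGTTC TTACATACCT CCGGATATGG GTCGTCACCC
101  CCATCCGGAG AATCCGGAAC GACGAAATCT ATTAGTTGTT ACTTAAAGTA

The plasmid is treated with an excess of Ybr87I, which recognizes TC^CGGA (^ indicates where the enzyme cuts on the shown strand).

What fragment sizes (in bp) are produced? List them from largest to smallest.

Ybr87I sites (TCCGGA) start at positions 49, 80, 104, 113.
Ybr87I cuts after base 2 of each site, so after positions 50, 81, 105, 114.
Circular molecule, 4 cuts → 4 fragments:
  51–81 → 31 bp
  82–105 → 24 bp
  106–114 → 9 bp
  115–150 then 1–50 → 36 + 50 = 86 bp
Sorted largest to smallest: 86, 31, 24, 9 bp.

86, 31, 24, 9 bp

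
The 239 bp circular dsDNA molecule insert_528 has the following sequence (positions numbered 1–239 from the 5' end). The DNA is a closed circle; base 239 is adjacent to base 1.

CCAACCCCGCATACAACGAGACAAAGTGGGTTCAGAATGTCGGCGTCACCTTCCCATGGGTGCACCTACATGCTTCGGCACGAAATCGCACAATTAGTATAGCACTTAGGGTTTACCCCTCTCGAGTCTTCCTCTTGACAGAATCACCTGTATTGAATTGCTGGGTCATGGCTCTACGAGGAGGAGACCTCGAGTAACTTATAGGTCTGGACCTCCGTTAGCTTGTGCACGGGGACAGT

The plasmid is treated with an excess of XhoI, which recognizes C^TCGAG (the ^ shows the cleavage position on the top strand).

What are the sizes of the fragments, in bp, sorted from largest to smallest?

171, 68 bp

XhoI sites (CTCGAG) start at positions 121, 189.
XhoI cuts after the first base of each site, so after positions 121, 189.
Circular molecule, 2 cuts → 2 fragments:
  122–189 → 68 bp
  190–239 then 1–121 → 50 + 121 = 171 bp
Sorted largest to smallest: 171, 68 bp.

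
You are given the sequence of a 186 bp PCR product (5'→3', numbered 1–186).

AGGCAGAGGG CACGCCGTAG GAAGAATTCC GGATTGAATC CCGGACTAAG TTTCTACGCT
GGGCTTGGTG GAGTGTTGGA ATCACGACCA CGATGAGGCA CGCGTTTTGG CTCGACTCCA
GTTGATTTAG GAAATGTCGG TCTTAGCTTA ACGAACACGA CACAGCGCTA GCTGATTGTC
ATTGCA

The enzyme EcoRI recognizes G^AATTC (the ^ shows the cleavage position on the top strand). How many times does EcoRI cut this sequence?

GAATTC occurs starting at position 24.
EcoRI cuts at 1 site.

1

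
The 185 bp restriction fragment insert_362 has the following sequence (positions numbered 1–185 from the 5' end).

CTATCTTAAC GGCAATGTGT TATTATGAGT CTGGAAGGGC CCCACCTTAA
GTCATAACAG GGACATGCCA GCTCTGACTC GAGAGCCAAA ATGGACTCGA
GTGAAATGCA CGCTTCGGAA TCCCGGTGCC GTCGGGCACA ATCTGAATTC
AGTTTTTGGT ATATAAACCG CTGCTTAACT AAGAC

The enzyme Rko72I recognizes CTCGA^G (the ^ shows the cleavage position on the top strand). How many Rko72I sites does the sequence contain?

2

CTCGAG occurs starting at positions 78, 96.
Rko72I cuts at 2 sites.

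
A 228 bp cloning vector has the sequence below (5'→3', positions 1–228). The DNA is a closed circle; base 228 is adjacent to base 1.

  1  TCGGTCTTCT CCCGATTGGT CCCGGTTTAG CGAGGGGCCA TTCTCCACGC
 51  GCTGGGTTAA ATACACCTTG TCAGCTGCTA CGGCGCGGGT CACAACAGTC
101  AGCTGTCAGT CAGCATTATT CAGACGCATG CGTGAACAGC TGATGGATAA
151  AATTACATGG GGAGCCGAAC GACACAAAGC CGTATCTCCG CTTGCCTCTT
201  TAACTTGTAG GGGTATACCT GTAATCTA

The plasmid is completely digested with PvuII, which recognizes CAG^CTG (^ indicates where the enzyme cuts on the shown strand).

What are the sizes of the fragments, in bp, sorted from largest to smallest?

163, 37, 28 bp

PvuII sites (CAGCTG) start at positions 72, 100, 137.
PvuII cuts after base 3 of each site, so after positions 74, 102, 139.
Circular molecule, 3 cuts → 3 fragments:
  75–102 → 28 bp
  103–139 → 37 bp
  140–228 then 1–74 → 89 + 74 = 163 bp
Sorted largest to smallest: 163, 37, 28 bp.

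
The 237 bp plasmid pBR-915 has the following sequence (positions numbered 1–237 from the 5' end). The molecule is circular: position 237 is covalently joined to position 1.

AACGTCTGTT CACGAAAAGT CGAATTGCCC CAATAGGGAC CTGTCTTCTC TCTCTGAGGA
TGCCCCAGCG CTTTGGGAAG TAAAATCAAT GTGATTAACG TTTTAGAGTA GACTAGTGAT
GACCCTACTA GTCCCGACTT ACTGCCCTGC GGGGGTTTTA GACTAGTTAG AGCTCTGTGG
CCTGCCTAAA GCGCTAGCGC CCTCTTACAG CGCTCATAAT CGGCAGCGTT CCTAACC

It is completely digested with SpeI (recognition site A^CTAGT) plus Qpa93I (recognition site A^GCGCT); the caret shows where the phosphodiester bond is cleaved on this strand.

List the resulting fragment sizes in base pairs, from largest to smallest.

95, 45, 35, 28, 19, 15 bp

SpeI sites (ACTAGT) start at positions 112, 127, 162.
SpeI cuts after the first base of each site, so after positions 112, 127, 162.
Qpa93I sites (AGCGCT) start at positions 67, 190, 209.
Qpa93I cuts after the first base of each site, so after positions 67, 190, 209.
Combined cut positions: 67, 112, 127, 162, 190, 209.
Circular molecule, 6 cuts → 6 fragments:
  68–112 → 45 bp
  113–127 → 15 bp
  128–162 → 35 bp
  163–190 → 28 bp
  191–209 → 19 bp
  210–237 then 1–67 → 28 + 67 = 95 bp
Sorted largest to smallest: 95, 45, 35, 28, 19, 15 bp.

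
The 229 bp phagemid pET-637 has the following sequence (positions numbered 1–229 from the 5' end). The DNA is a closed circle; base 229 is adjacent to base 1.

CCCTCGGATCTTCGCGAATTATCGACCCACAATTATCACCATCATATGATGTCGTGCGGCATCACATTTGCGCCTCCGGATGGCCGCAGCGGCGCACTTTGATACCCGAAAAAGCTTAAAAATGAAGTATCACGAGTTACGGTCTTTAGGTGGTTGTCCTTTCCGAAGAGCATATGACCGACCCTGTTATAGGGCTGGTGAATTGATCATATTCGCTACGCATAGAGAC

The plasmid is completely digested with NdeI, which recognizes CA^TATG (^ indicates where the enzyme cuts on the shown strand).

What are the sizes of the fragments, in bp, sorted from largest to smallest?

NdeI sites (CATATG) start at positions 43, 171.
NdeI cuts after base 2 of each site, so after positions 44, 172.
Circular molecule, 2 cuts → 2 fragments:
  45–172 → 128 bp
  173–229 then 1–44 → 57 + 44 = 101 bp
Sorted largest to smallest: 128, 101 bp.

128, 101 bp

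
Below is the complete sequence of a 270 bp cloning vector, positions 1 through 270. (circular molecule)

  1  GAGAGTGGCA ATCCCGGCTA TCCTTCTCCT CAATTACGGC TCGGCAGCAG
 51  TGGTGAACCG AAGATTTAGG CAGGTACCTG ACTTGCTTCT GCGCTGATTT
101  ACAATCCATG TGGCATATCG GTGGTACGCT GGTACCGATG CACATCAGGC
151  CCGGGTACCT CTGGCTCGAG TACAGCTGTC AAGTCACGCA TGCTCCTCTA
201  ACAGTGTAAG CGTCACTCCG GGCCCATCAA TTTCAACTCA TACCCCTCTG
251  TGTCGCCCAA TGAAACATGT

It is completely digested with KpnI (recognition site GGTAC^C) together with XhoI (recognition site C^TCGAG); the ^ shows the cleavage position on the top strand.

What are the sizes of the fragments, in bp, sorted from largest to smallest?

182, 58, 23, 7 bp

KpnI sites (GGTACC) start at positions 73, 131, 154.
KpnI cuts after base 5 of each site (before the last base), so after positions 77, 135, 158.
The XhoI site (CTCGAG) starts at position 165.
XhoI cuts after the first base of each site, so after position 165.
Combined cut positions: 77, 135, 158, 165.
Circular molecule, 4 cuts → 4 fragments:
  78–135 → 58 bp
  136–158 → 23 bp
  159–165 → 7 bp
  166–270 then 1–77 → 105 + 77 = 182 bp
Sorted largest to smallest: 182, 58, 23, 7 bp.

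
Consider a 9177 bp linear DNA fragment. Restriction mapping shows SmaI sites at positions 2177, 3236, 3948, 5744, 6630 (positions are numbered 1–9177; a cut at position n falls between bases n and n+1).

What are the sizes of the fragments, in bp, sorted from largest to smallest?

2547, 2177, 1796, 1059, 886, 712 bp

Linear molecule, 5 cuts → 6 fragments:
  2177 − 0 = 2177 bp
  3236 − 2177 = 1059 bp
  3948 − 3236 = 712 bp
  5744 − 3948 = 1796 bp
  6630 − 5744 = 886 bp
  9177 − 6630 = 2547 bp
Sorted largest to smallest: 2547, 2177, 1796, 1059, 886, 712 bp.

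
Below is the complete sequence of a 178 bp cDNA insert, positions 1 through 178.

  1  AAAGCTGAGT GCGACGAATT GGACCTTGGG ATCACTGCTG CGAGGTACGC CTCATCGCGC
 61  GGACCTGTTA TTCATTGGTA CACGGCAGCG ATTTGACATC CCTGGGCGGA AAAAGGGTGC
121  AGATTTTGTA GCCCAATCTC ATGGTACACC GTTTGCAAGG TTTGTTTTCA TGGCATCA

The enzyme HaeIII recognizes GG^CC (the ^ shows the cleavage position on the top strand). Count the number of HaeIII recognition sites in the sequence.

No occurrence of GGCC is present in the sequence.
HaeIII does not cut: 0 sites.

0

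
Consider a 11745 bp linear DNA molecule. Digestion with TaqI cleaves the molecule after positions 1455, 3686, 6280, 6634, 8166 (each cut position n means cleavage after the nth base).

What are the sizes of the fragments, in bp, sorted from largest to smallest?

3579, 2594, 2231, 1532, 1455, 354 bp

Linear molecule, 5 cuts → 6 fragments:
  1455 − 0 = 1455 bp
  3686 − 1455 = 2231 bp
  6280 − 3686 = 2594 bp
  6634 − 6280 = 354 bp
  8166 − 6634 = 1532 bp
  11745 − 8166 = 3579 bp
Sorted largest to smallest: 3579, 2594, 2231, 1532, 1455, 354 bp.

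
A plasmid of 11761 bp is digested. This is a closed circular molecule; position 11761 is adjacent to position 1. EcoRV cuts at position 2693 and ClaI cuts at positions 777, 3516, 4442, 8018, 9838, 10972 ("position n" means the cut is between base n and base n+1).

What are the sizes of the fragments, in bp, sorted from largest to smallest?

Combined cut positions (sorted): 777, 2693, 3516, 4442, 8018, 9838, 10972.
Circular molecule, 7 cuts → 7 fragments:
  2693 − 777 = 1916 bp
  3516 − 2693 = 823 bp
  4442 − 3516 = 926 bp
  8018 − 4442 = 3576 bp
  9838 − 8018 = 1820 bp
  10972 − 9838 = 1134 bp
  wrap: 11761 − 10972 + 777 = 1566 bp
Sorted largest to smallest: 3576, 1916, 1820, 1566, 1134, 926, 823 bp.

3576, 1916, 1820, 1566, 1134, 926, 823 bp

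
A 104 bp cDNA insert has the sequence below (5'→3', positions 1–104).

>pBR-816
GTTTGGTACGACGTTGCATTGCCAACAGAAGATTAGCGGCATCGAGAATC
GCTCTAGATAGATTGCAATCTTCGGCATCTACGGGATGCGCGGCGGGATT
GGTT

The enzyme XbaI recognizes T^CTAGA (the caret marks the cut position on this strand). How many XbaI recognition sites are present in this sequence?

1

TCTAGA occurs starting at position 53.
XbaI cuts at 1 site.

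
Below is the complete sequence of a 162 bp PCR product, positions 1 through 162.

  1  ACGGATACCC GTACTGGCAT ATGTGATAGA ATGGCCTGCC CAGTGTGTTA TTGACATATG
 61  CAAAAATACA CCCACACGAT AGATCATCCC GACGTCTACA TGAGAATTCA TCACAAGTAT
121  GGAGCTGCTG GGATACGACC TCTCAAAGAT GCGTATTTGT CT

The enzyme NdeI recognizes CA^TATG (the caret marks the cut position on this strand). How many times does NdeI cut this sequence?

CATATG occurs starting at positions 18, 55.
NdeI cuts at 2 sites.

2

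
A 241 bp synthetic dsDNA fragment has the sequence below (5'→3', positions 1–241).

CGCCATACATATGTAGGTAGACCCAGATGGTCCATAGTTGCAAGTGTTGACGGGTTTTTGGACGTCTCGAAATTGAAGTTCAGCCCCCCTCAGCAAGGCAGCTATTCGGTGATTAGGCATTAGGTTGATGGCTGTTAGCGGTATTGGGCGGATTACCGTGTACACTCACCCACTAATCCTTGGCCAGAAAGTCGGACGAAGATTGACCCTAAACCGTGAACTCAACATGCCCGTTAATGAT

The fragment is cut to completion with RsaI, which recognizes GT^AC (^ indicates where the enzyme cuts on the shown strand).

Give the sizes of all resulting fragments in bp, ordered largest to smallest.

161, 80 bp

The RsaI site (GTAC) starts at position 160.
RsaI cuts after base 2 of each site, so after position 161.
Linear molecule, 1 cut → 2 fragments:
  1–161 → 161 bp
  162–241 → 80 bp
Sorted largest to smallest: 161, 80 bp.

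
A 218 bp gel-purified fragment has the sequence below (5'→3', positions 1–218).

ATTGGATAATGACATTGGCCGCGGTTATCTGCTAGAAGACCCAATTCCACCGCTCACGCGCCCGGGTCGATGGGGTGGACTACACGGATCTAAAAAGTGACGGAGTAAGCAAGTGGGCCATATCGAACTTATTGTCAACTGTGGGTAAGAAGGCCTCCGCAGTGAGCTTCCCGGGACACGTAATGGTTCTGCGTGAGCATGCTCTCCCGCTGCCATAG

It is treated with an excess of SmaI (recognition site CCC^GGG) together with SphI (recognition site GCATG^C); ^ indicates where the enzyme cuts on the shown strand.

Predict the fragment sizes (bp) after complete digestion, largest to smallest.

109, 63, 29, 17 bp

SmaI sites (CCCGGG) start at positions 61, 170.
SmaI cuts after base 3 of each site, so after positions 63, 172.
The SphI site (GCATGC) starts at position 197.
SphI cuts after base 5 of each site (before the last base), so after position 201.
Combined cut positions: 63, 172, 201.
Linear molecule, 3 cuts → 4 fragments:
  1–63 → 63 bp
  64–172 → 109 bp
  173–201 → 29 bp
  202–218 → 17 bp
Sorted largest to smallest: 109, 63, 29, 17 bp.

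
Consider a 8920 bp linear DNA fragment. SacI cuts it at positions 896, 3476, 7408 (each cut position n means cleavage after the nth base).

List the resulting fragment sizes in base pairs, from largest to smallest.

3932, 2580, 1512, 896 bp

Linear molecule, 3 cuts → 4 fragments:
  896 − 0 = 896 bp
  3476 − 896 = 2580 bp
  7408 − 3476 = 3932 bp
  8920 − 7408 = 1512 bp
Sorted largest to smallest: 3932, 2580, 1512, 896 bp.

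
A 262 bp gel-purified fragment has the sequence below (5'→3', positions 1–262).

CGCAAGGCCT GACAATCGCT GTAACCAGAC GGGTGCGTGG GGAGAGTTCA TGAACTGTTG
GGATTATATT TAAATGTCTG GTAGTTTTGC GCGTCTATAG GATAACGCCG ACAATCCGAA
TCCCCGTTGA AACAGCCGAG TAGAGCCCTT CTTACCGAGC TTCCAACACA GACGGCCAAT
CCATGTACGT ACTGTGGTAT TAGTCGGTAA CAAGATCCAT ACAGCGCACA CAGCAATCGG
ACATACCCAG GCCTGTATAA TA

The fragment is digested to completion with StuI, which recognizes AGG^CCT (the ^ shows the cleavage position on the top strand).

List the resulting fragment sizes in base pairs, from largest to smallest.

StuI sites (AGGCCT) start at positions 5, 249.
StuI cuts after base 3 of each site, so after positions 7, 251.
Linear molecule, 2 cuts → 3 fragments:
  1–7 → 7 bp
  8–251 → 244 bp
  252–262 → 11 bp
Sorted largest to smallest: 244, 11, 7 bp.

244, 11, 7 bp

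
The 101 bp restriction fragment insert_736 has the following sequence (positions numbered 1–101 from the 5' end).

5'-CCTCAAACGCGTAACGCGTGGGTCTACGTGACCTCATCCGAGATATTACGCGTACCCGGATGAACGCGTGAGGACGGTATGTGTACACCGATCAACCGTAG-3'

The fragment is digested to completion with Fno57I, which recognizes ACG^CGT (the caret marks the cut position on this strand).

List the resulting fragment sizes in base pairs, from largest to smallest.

Fno57I sites (ACGCGT) start at positions 7, 14, 48, 64.
Fno57I cuts after base 3 of each site, so after positions 9, 16, 50, 66.
Linear molecule, 4 cuts → 5 fragments:
  1–9 → 9 bp
  10–16 → 7 bp
  17–50 → 34 bp
  51–66 → 16 bp
  67–101 → 35 bp
Sorted largest to smallest: 35, 34, 16, 9, 7 bp.

35, 34, 16, 9, 7 bp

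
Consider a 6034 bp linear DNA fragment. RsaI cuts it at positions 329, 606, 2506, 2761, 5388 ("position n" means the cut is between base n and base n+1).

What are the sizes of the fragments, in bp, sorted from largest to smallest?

2627, 1900, 646, 329, 277, 255 bp

Linear molecule, 5 cuts → 6 fragments:
  329 − 0 = 329 bp
  606 − 329 = 277 bp
  2506 − 606 = 1900 bp
  2761 − 2506 = 255 bp
  5388 − 2761 = 2627 bp
  6034 − 5388 = 646 bp
Sorted largest to smallest: 2627, 1900, 646, 329, 277, 255 bp.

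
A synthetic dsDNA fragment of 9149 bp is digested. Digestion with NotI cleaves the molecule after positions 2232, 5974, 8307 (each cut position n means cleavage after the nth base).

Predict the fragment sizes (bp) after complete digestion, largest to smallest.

3742, 2333, 2232, 842 bp

Linear molecule, 3 cuts → 4 fragments:
  2232 − 0 = 2232 bp
  5974 − 2232 = 3742 bp
  8307 − 5974 = 2333 bp
  9149 − 8307 = 842 bp
Sorted largest to smallest: 3742, 2333, 2232, 842 bp.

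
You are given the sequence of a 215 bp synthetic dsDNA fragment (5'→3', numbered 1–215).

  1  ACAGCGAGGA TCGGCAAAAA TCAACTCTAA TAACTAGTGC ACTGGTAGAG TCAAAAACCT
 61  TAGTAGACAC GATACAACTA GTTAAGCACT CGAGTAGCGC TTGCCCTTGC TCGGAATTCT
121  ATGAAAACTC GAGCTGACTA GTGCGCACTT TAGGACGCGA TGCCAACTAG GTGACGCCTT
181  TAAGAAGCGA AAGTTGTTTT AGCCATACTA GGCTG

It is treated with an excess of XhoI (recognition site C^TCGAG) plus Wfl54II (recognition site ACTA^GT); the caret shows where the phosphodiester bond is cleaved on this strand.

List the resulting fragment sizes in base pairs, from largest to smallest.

75, 44, 39, 36, 12, 9 bp

XhoI sites (CTCGAG) start at positions 89, 128.
XhoI cuts after the first base of each site, so after positions 89, 128.
Wfl54II sites (ACTAGT) start at positions 33, 77, 137.
Wfl54II cuts after base 4 of each site, so after positions 36, 80, 140.
Combined cut positions: 36, 80, 89, 128, 140.
Linear molecule, 5 cuts → 6 fragments:
  1–36 → 36 bp
  37–80 → 44 bp
  81–89 → 9 bp
  90–128 → 39 bp
  129–140 → 12 bp
  141–215 → 75 bp
Sorted largest to smallest: 75, 44, 39, 36, 12, 9 bp.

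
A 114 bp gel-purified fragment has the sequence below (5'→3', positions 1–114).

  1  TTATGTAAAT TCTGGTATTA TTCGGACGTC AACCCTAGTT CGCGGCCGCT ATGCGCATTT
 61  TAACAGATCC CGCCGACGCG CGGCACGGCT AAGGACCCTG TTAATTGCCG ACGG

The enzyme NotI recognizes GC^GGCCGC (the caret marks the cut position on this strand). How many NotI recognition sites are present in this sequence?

1

GCGGCCGC occurs starting at position 42.
NotI cuts at 1 site.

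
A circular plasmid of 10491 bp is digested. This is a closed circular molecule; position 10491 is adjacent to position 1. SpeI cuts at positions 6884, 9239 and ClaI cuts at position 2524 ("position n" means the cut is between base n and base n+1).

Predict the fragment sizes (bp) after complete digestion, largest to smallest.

4360, 3776, 2355 bp

Combined cut positions (sorted): 2524, 6884, 9239.
Circular molecule, 3 cuts → 3 fragments:
  6884 − 2524 = 4360 bp
  9239 − 6884 = 2355 bp
  wrap: 10491 − 9239 + 2524 = 3776 bp
Sorted largest to smallest: 4360, 3776, 2355 bp.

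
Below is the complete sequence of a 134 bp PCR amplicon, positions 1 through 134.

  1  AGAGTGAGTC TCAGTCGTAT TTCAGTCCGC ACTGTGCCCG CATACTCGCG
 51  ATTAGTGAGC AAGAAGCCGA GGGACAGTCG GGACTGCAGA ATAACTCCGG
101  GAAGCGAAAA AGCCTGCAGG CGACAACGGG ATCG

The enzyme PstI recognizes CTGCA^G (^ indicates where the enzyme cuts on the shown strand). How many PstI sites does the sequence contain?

2

CTGCAG occurs starting at positions 84, 114.
PstI cuts at 2 sites.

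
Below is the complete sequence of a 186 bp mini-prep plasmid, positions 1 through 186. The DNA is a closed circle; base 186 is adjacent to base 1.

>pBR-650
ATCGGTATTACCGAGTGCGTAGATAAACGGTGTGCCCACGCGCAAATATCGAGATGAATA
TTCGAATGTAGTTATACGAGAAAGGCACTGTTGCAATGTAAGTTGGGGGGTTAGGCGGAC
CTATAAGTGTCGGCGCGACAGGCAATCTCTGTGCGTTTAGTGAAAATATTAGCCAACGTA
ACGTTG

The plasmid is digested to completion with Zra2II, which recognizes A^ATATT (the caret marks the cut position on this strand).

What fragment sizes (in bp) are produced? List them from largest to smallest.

108, 78 bp

Zra2II sites (AATATT) start at positions 57, 165.
Zra2II cuts after the first base of each site, so after positions 57, 165.
Circular molecule, 2 cuts → 2 fragments:
  58–165 → 108 bp
  166–186 then 1–57 → 21 + 57 = 78 bp
Sorted largest to smallest: 108, 78 bp.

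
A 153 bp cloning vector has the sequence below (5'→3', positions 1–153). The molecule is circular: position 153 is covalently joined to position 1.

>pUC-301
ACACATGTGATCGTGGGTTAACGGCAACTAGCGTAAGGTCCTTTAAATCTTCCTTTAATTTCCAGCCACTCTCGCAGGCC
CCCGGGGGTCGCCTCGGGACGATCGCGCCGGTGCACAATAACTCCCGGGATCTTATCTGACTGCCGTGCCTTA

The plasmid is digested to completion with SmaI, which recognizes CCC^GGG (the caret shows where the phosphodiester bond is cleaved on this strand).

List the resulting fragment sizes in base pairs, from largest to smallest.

SmaI sites (CCCGGG) start at positions 81, 124.
SmaI cuts after base 3 of each site, so after positions 83, 126.
Circular molecule, 2 cuts → 2 fragments:
  84–126 → 43 bp
  127–153 then 1–83 → 27 + 83 = 110 bp
Sorted largest to smallest: 110, 43 bp.

110, 43 bp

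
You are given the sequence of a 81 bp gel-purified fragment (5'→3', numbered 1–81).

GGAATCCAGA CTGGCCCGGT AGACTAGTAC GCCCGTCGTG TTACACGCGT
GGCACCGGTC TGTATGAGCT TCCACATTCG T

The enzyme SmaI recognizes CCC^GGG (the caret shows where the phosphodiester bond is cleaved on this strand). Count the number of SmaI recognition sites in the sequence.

No occurrence of CCCGGG is present in the sequence.
SmaI does not cut: 0 sites.

0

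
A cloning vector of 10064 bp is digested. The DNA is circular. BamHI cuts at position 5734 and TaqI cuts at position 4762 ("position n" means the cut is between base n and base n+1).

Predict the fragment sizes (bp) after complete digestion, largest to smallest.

9092, 972 bp

Combined cut positions (sorted): 4762, 5734.
Circular molecule, 2 cuts → 2 fragments:
  5734 − 4762 = 972 bp
  wrap: 10064 − 5734 + 4762 = 9092 bp
Sorted largest to smallest: 9092, 972 bp.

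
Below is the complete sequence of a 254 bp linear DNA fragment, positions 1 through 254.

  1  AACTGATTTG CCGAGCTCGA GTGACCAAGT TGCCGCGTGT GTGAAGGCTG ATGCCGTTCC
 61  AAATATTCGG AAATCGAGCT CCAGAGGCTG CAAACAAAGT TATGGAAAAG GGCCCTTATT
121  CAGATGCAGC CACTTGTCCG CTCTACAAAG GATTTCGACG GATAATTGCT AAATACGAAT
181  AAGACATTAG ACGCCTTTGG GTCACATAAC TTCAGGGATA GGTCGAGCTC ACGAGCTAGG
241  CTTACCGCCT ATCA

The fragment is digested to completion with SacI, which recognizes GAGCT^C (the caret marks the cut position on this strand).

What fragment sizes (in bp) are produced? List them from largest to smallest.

SacI sites (GAGCTC) start at positions 13, 76, 225.
SacI cuts after base 5 of each site (before the last base), so after positions 17, 80, 229.
Linear molecule, 3 cuts → 4 fragments:
  1–17 → 17 bp
  18–80 → 63 bp
  81–229 → 149 bp
  230–254 → 25 bp
Sorted largest to smallest: 149, 63, 25, 17 bp.

149, 63, 25, 17 bp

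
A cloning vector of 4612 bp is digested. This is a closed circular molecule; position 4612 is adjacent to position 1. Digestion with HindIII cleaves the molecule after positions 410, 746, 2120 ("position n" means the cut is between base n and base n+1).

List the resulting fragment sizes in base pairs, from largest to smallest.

2902, 1374, 336 bp

Circular molecule, 3 cuts → 3 fragments:
  746 − 410 = 336 bp
  2120 − 746 = 1374 bp
  wrap: 4612 − 2120 + 410 = 2902 bp
Sorted largest to smallest: 2902, 1374, 336 bp.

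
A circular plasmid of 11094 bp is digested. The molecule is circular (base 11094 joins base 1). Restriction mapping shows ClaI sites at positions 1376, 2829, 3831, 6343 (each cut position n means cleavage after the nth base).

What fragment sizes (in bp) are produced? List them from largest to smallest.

6127, 2512, 1453, 1002 bp

Circular molecule, 4 cuts → 4 fragments:
  2829 − 1376 = 1453 bp
  3831 − 2829 = 1002 bp
  6343 − 3831 = 2512 bp
  wrap: 11094 − 6343 + 1376 = 6127 bp
Sorted largest to smallest: 6127, 2512, 1453, 1002 bp.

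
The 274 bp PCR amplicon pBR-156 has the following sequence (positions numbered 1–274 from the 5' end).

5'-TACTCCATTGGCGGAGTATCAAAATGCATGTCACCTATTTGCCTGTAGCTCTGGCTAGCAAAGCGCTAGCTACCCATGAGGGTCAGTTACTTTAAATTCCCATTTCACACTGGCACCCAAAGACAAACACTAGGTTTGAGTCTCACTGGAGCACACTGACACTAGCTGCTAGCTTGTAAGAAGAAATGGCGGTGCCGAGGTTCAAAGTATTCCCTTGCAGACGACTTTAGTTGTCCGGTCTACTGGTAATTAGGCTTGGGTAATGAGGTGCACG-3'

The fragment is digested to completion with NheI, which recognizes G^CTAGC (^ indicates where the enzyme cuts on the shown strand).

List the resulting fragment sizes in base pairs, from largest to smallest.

NheI sites (GCTAGC) start at positions 54, 65, 168.
NheI cuts after the first base of each site, so after positions 54, 65, 168.
Linear molecule, 3 cuts → 4 fragments:
  1–54 → 54 bp
  55–65 → 11 bp
  66–168 → 103 bp
  169–274 → 106 bp
Sorted largest to smallest: 106, 103, 54, 11 bp.

106, 103, 54, 11 bp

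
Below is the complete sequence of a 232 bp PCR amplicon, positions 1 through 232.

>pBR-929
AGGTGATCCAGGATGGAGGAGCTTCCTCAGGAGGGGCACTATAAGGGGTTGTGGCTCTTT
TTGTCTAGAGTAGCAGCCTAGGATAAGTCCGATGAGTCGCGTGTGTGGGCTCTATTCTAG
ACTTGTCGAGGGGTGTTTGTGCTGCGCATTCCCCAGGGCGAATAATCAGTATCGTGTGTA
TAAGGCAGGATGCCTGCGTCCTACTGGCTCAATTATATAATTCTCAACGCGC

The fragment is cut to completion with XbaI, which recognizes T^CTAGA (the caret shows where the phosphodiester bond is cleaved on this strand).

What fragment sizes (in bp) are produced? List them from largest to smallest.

XbaI sites (TCTAGA) start at positions 64, 116.
XbaI cuts after the first base of each site, so after positions 64, 116.
Linear molecule, 2 cuts → 3 fragments:
  1–64 → 64 bp
  65–116 → 52 bp
  117–232 → 116 bp
Sorted largest to smallest: 116, 64, 52 bp.

116, 64, 52 bp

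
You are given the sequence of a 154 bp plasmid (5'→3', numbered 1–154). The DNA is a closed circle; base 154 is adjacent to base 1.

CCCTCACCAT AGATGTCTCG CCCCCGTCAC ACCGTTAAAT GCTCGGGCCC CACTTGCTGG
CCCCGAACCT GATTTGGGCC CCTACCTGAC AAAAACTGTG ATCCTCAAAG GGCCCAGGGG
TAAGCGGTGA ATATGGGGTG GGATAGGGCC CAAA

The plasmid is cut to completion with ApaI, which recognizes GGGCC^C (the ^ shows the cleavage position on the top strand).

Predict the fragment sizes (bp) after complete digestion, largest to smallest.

ApaI sites (GGGCCC) start at positions 45, 76, 110, 146.
ApaI cuts after base 5 of each site (before the last base), so after positions 49, 80, 114, 150.
Circular molecule, 4 cuts → 4 fragments:
  50–80 → 31 bp
  81–114 → 34 bp
  115–150 → 36 bp
  151–154 then 1–49 → 4 + 49 = 53 bp
Sorted largest to smallest: 53, 36, 34, 31 bp.

53, 36, 34, 31 bp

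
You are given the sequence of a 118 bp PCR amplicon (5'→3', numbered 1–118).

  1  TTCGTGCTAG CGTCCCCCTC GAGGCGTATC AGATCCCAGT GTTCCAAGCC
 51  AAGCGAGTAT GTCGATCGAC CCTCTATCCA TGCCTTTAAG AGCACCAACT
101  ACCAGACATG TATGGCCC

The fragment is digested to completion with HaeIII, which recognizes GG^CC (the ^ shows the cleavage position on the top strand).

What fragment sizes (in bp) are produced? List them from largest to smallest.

115, 3 bp

The HaeIII site (GGCC) starts at position 114.
HaeIII cuts after base 2 of each site, so after position 115.
Linear molecule, 1 cut → 2 fragments:
  1–115 → 115 bp
  116–118 → 3 bp
Sorted largest to smallest: 115, 3 bp.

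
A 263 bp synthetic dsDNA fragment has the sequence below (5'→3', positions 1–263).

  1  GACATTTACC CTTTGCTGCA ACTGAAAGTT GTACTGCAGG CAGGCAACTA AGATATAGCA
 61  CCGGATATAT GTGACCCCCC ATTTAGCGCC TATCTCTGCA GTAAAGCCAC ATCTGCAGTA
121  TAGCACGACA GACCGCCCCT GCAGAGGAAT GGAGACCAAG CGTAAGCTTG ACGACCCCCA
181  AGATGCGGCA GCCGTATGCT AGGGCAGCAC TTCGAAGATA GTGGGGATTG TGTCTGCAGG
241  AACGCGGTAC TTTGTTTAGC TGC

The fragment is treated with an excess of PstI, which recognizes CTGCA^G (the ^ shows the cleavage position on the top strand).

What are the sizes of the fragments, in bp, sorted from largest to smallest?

PstI sites (CTGCAG) start at positions 34, 96, 113, 139, 234.
PstI cuts after base 5 of each site (before the last base), so after positions 38, 100, 117, 143, 238.
Linear molecule, 5 cuts → 6 fragments:
  1–38 → 38 bp
  39–100 → 62 bp
  101–117 → 17 bp
  118–143 → 26 bp
  144–238 → 95 bp
  239–263 → 25 bp
Sorted largest to smallest: 95, 62, 38, 26, 25, 17 bp.

95, 62, 38, 26, 25, 17 bp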